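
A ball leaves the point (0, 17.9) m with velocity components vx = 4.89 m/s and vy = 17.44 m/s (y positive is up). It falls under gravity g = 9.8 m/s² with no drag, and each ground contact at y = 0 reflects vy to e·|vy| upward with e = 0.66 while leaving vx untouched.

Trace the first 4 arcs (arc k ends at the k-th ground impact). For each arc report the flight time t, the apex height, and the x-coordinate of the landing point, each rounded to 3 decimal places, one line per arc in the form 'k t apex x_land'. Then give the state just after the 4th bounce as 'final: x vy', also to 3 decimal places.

1 4.391 33.418 21.473
2 3.447 14.557 38.329
3 2.275 6.341 49.455
4 1.502 2.762 56.798
final: 56.798 4.856

Arc 1: start y=17.900, vy=17.440 → t=4.391, apex=33.418, x_land=21.473, impact vy=-25.593
  bounce: vy ← 0.66·25.593 = 16.891
Arc 2: start y=0.000, vy=16.891 → t=3.447, apex=14.557, x_land=38.329, impact vy=-16.891
  bounce: vy ← 0.66·16.891 = 11.148
Arc 3: start y=0.000, vy=11.148 → t=2.275, apex=6.341, x_land=49.455, impact vy=-11.148
  bounce: vy ← 0.66·11.148 = 7.358
Arc 4: start y=0.000, vy=7.358 → t=1.502, apex=2.762, x_land=56.798, impact vy=-7.358
  bounce: vy ← 0.66·7.358 = 4.856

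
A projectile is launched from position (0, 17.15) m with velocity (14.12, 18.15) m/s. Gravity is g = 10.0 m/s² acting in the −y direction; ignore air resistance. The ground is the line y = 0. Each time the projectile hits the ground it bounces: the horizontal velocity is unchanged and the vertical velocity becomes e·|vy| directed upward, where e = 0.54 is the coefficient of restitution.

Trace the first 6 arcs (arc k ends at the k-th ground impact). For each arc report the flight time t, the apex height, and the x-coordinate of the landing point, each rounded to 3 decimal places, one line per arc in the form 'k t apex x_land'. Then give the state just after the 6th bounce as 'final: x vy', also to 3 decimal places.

Arc 1: start y=17.150, vy=18.150 → t=4.408, apex=33.621, x_land=62.243, impact vy=-25.931
  bounce: vy ← 0.54·25.931 = 14.003
Arc 2: start y=0.000, vy=14.003 → t=2.801, apex=9.804, x_land=101.786, impact vy=-14.003
  bounce: vy ← 0.54·14.003 = 7.562
Arc 3: start y=0.000, vy=7.562 → t=1.512, apex=2.859, x_land=123.140, impact vy=-7.562
  bounce: vy ← 0.54·7.562 = 4.083
Arc 4: start y=0.000, vy=4.083 → t=0.817, apex=0.834, x_land=134.671, impact vy=-4.083
  bounce: vy ← 0.54·4.083 = 2.205
Arc 5: start y=0.000, vy=2.205 → t=0.441, apex=0.243, x_land=140.898, impact vy=-2.205
  bounce: vy ← 0.54·2.205 = 1.191
Arc 6: start y=0.000, vy=1.191 → t=0.238, apex=0.071, x_land=144.260, impact vy=-1.191
  bounce: vy ← 0.54·1.191 = 0.643

1 4.408 33.621 62.243
2 2.801 9.804 101.786
3 1.512 2.859 123.140
4 0.817 0.834 134.671
5 0.441 0.243 140.898
6 0.238 0.071 144.260
final: 144.260 0.643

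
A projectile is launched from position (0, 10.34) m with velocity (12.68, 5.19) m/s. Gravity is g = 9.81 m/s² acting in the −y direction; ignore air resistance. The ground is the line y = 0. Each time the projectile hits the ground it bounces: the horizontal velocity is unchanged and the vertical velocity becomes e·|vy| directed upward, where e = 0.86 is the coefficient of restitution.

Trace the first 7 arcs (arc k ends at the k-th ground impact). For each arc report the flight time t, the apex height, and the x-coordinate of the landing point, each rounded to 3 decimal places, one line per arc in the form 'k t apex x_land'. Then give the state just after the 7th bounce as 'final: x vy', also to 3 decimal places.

Arc 1: start y=10.340, vy=5.190 → t=2.074, apex=11.713, x_land=26.303, impact vy=-15.159
  bounce: vy ← 0.86·15.159 = 13.037
Arc 2: start y=0.000, vy=13.037 → t=2.658, apex=8.663, x_land=60.005, impact vy=-13.037
  bounce: vy ← 0.86·13.037 = 11.212
Arc 3: start y=0.000, vy=11.212 → t=2.286, apex=6.407, x_land=88.989, impact vy=-11.212
  bounce: vy ← 0.86·11.212 = 9.642
Arc 4: start y=0.000, vy=9.642 → t=1.966, apex=4.739, x_land=113.915, impact vy=-9.642
  bounce: vy ← 0.86·9.642 = 8.292
Arc 5: start y=0.000, vy=8.292 → t=1.691, apex=3.505, x_land=135.352, impact vy=-8.292
  bounce: vy ← 0.86·8.292 = 7.131
Arc 6: start y=0.000, vy=7.131 → t=1.454, apex=2.592, x_land=153.787, impact vy=-7.131
  bounce: vy ← 0.86·7.131 = 6.133
Arc 7: start y=0.000, vy=6.133 → t=1.250, apex=1.917, x_land=169.642, impact vy=-6.133
  bounce: vy ← 0.86·6.133 = 5.274

1 2.074 11.713 26.303
2 2.658 8.663 60.005
3 2.286 6.407 88.989
4 1.966 4.739 113.915
5 1.691 3.505 135.352
6 1.454 2.592 153.787
7 1.250 1.917 169.642
final: 169.642 5.274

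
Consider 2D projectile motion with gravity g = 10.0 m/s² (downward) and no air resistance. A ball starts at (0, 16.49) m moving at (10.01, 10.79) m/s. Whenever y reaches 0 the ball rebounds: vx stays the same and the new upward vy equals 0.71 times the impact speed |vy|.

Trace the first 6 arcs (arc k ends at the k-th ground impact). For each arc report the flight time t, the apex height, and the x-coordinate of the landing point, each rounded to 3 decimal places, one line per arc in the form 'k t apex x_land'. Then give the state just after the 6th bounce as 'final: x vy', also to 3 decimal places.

Arc 1: start y=16.490, vy=10.790 → t=3.191, apex=22.311, x_land=31.946, impact vy=-21.124
  bounce: vy ← 0.71·21.124 = 14.998
Arc 2: start y=0.000, vy=14.998 → t=3.000, apex=11.247, x_land=61.972, impact vy=-14.998
  bounce: vy ← 0.71·14.998 = 10.649
Arc 3: start y=0.000, vy=10.649 → t=2.130, apex=5.670, x_land=83.291, impact vy=-10.649
  bounce: vy ← 0.71·10.649 = 7.561
Arc 4: start y=0.000, vy=7.561 → t=1.512, apex=2.858, x_land=98.427, impact vy=-7.561
  bounce: vy ← 0.71·7.561 = 5.368
Arc 5: start y=0.000, vy=5.368 → t=1.074, apex=1.441, x_land=109.173, impact vy=-5.368
  bounce: vy ← 0.71·5.368 = 3.811
Arc 6: start y=0.000, vy=3.811 → t=0.762, apex=0.726, x_land=116.804, impact vy=-3.811
  bounce: vy ← 0.71·3.811 = 2.706

1 3.191 22.311 31.946
2 3.000 11.247 61.972
3 2.130 5.670 83.291
4 1.512 2.858 98.427
5 1.074 1.441 109.173
6 0.762 0.726 116.804
final: 116.804 2.706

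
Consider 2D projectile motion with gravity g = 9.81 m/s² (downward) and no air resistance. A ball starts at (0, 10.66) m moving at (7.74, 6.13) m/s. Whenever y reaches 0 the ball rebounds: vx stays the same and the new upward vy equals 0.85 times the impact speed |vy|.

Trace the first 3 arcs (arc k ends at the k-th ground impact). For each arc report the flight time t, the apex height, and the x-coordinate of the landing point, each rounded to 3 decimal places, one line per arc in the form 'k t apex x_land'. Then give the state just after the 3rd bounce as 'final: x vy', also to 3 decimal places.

1 2.226 12.575 17.230
2 2.722 9.086 38.298
3 2.314 6.564 56.206
final: 56.206 9.646

Arc 1: start y=10.660, vy=6.130 → t=2.226, apex=12.575, x_land=17.230, impact vy=-15.708
  bounce: vy ← 0.85·15.708 = 13.351
Arc 2: start y=0.000, vy=13.351 → t=2.722, apex=9.086, x_land=38.298, impact vy=-13.351
  bounce: vy ← 0.85·13.351 = 11.349
Arc 3: start y=0.000, vy=11.349 → t=2.314, apex=6.564, x_land=56.206, impact vy=-11.349
  bounce: vy ← 0.85·11.349 = 9.646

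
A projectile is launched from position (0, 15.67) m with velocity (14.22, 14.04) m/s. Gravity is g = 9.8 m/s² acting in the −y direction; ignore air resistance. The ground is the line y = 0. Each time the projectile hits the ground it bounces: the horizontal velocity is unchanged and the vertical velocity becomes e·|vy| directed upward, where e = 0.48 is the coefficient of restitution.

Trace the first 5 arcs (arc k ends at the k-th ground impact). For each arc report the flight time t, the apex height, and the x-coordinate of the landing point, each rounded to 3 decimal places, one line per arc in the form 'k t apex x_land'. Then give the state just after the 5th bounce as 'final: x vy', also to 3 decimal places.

1 3.724 25.727 52.956
2 2.200 5.928 84.236
3 1.056 1.366 99.251
4 0.507 0.315 106.457
5 0.243 0.072 109.917
final: 109.917 0.572

Arc 1: start y=15.670, vy=14.040 → t=3.724, apex=25.727, x_land=52.956, impact vy=-22.456
  bounce: vy ← 0.48·22.456 = 10.779
Arc 2: start y=0.000, vy=10.779 → t=2.200, apex=5.928, x_land=84.236, impact vy=-10.779
  bounce: vy ← 0.48·10.779 = 5.174
Arc 3: start y=0.000, vy=5.174 → t=1.056, apex=1.366, x_land=99.251, impact vy=-5.174
  bounce: vy ← 0.48·5.174 = 2.483
Arc 4: start y=0.000, vy=2.483 → t=0.507, apex=0.315, x_land=106.457, impact vy=-2.483
  bounce: vy ← 0.48·2.483 = 1.192
Arc 5: start y=0.000, vy=1.192 → t=0.243, apex=0.072, x_land=109.917, impact vy=-1.192
  bounce: vy ← 0.48·1.192 = 0.572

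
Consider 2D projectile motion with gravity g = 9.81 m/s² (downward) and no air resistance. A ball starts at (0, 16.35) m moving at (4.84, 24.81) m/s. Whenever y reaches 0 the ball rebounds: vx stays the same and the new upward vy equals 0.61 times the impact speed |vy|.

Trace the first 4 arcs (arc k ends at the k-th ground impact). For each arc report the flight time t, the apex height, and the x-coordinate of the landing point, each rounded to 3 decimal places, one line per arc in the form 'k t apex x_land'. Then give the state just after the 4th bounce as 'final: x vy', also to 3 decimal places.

1 5.648 47.723 27.338
2 3.805 17.758 45.756
3 2.321 6.608 56.991
4 1.416 2.459 63.844
final: 63.844 4.237

Arc 1: start y=16.350, vy=24.810 → t=5.648, apex=47.723, x_land=27.338, impact vy=-30.599
  bounce: vy ← 0.61·30.599 = 18.666
Arc 2: start y=0.000, vy=18.666 → t=3.805, apex=17.758, x_land=45.756, impact vy=-18.666
  bounce: vy ← 0.61·18.666 = 11.386
Arc 3: start y=0.000, vy=11.386 → t=2.321, apex=6.608, x_land=56.991, impact vy=-11.386
  bounce: vy ← 0.61·11.386 = 6.945
Arc 4: start y=0.000, vy=6.945 → t=1.416, apex=2.459, x_land=63.844, impact vy=-6.945
  bounce: vy ← 0.61·6.945 = 4.237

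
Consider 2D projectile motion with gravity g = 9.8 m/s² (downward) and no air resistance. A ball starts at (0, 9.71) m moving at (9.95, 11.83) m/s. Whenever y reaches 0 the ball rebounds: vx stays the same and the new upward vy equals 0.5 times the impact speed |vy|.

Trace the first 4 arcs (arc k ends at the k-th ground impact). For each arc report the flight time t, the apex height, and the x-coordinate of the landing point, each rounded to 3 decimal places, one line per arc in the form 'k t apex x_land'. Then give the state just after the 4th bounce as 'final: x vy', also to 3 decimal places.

1 3.062 16.850 30.462
2 1.854 4.213 48.914
3 0.927 1.053 58.139
4 0.464 0.263 62.752
final: 62.752 1.136

Arc 1: start y=9.710, vy=11.830 → t=3.062, apex=16.850, x_land=30.462, impact vy=-18.173
  bounce: vy ← 0.5·18.173 = 9.087
Arc 2: start y=0.000, vy=9.087 → t=1.854, apex=4.213, x_land=48.914, impact vy=-9.087
  bounce: vy ← 0.5·9.087 = 4.543
Arc 3: start y=0.000, vy=4.543 → t=0.927, apex=1.053, x_land=58.139, impact vy=-4.543
  bounce: vy ← 0.5·4.543 = 2.272
Arc 4: start y=0.000, vy=2.272 → t=0.464, apex=0.263, x_land=62.752, impact vy=-2.272
  bounce: vy ← 0.5·2.272 = 1.136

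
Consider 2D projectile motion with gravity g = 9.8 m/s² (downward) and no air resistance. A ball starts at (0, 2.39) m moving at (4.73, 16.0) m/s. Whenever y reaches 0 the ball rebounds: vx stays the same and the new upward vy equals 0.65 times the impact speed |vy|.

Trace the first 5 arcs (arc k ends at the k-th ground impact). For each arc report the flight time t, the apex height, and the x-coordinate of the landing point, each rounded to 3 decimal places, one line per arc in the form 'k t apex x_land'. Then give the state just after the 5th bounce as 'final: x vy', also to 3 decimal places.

1 3.408 15.451 16.122
2 2.308 6.528 27.041
3 1.501 2.758 34.138
4 0.975 1.165 38.752
5 0.634 0.492 41.750
final: 41.750 2.019

Arc 1: start y=2.390, vy=16.000 → t=3.408, apex=15.451, x_land=16.122, impact vy=-17.402
  bounce: vy ← 0.65·17.402 = 11.312
Arc 2: start y=0.000, vy=11.312 → t=2.308, apex=6.528, x_land=27.041, impact vy=-11.312
  bounce: vy ← 0.65·11.312 = 7.353
Arc 3: start y=0.000, vy=7.353 → t=1.501, apex=2.758, x_land=34.138, impact vy=-7.353
  bounce: vy ← 0.65·7.353 = 4.779
Arc 4: start y=0.000, vy=4.779 → t=0.975, apex=1.165, x_land=38.752, impact vy=-4.779
  bounce: vy ← 0.65·4.779 = 3.106
Arc 5: start y=0.000, vy=3.106 → t=0.634, apex=0.492, x_land=41.750, impact vy=-3.106
  bounce: vy ← 0.65·3.106 = 2.019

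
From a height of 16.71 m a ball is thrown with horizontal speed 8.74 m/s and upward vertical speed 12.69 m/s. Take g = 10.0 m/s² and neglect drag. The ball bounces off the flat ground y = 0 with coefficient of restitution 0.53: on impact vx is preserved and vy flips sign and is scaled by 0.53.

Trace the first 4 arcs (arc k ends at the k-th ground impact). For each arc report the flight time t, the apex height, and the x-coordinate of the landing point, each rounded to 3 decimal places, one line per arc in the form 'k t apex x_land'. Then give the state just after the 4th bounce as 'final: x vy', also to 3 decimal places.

1 3.494 24.762 30.541
2 2.359 6.956 51.158
3 1.250 1.954 62.085
4 0.663 0.549 67.876
final: 67.876 1.756

Arc 1: start y=16.710, vy=12.690 → t=3.494, apex=24.762, x_land=30.541, impact vy=-22.254
  bounce: vy ← 0.53·22.254 = 11.795
Arc 2: start y=0.000, vy=11.795 → t=2.359, apex=6.956, x_land=51.158, impact vy=-11.795
  bounce: vy ← 0.53·11.795 = 6.251
Arc 3: start y=0.000, vy=6.251 → t=1.250, apex=1.954, x_land=62.085, impact vy=-6.251
  bounce: vy ← 0.53·6.251 = 3.313
Arc 4: start y=0.000, vy=3.313 → t=0.663, apex=0.549, x_land=67.876, impact vy=-3.313
  bounce: vy ← 0.53·3.313 = 1.756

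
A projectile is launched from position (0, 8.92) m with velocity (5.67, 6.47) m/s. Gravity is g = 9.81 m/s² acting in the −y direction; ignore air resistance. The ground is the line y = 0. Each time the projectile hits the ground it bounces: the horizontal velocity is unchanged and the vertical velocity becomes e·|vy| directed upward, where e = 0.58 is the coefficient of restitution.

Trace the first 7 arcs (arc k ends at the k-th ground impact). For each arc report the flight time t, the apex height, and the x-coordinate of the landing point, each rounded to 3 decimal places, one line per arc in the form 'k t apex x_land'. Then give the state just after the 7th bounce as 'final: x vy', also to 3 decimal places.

1 2.161 11.054 12.251
2 1.741 3.718 22.125
3 1.010 1.251 27.851
4 0.586 0.421 31.173
5 0.340 0.142 33.099
6 0.197 0.048 34.217
7 0.114 0.016 34.865
final: 34.865 0.325

Arc 1: start y=8.920, vy=6.470 → t=2.161, apex=11.054, x_land=12.251, impact vy=-14.727
  bounce: vy ← 0.58·14.727 = 8.541
Arc 2: start y=0.000, vy=8.541 → t=1.741, apex=3.718, x_land=22.125, impact vy=-8.541
  bounce: vy ← 0.58·8.541 = 4.954
Arc 3: start y=0.000, vy=4.954 → t=1.010, apex=1.251, x_land=27.851, impact vy=-4.954
  bounce: vy ← 0.58·4.954 = 2.873
Arc 4: start y=0.000, vy=2.873 → t=0.586, apex=0.421, x_land=31.173, impact vy=-2.873
  bounce: vy ← 0.58·2.873 = 1.667
Arc 5: start y=0.000, vy=1.667 → t=0.340, apex=0.142, x_land=33.099, impact vy=-1.667
  bounce: vy ← 0.58·1.667 = 0.967
Arc 6: start y=0.000, vy=0.967 → t=0.197, apex=0.048, x_land=34.217, impact vy=-0.967
  bounce: vy ← 0.58·0.967 = 0.561
Arc 7: start y=0.000, vy=0.561 → t=0.114, apex=0.016, x_land=34.865, impact vy=-0.561
  bounce: vy ← 0.58·0.561 = 0.325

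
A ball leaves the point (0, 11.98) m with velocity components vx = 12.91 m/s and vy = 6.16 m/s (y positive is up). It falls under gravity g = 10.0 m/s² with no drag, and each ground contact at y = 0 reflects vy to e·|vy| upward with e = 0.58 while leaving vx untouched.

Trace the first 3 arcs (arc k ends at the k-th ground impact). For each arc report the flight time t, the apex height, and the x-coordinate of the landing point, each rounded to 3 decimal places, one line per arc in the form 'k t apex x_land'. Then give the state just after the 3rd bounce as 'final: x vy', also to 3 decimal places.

Arc 1: start y=11.980, vy=6.160 → t=2.282, apex=13.877, x_land=29.460, impact vy=-16.660
  bounce: vy ← 0.58·16.660 = 9.663
Arc 2: start y=0.000, vy=9.663 → t=1.933, apex=4.668, x_land=54.409, impact vy=-9.663
  bounce: vy ← 0.58·9.663 = 5.604
Arc 3: start y=0.000, vy=5.604 → t=1.121, apex=1.570, x_land=68.879, impact vy=-5.604
  bounce: vy ← 0.58·5.604 = 3.251

1 2.282 13.877 29.460
2 1.933 4.668 54.409
3 1.121 1.570 68.879
final: 68.879 3.251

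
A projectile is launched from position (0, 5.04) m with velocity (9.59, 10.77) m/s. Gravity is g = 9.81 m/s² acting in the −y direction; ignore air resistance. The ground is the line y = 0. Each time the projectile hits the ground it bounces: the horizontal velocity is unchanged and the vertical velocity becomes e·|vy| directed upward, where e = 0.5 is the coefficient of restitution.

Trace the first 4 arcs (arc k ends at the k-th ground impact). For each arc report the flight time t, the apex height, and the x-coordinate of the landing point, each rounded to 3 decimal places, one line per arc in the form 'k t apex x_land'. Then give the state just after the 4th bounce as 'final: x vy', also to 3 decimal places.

1 2.592 10.952 24.858
2 1.494 2.738 39.188
3 0.747 0.684 46.353
4 0.374 0.171 49.936
final: 49.936 0.916

Arc 1: start y=5.040, vy=10.770 → t=2.592, apex=10.952, x_land=24.858, impact vy=-14.659
  bounce: vy ← 0.5·14.659 = 7.329
Arc 2: start y=0.000, vy=7.329 → t=1.494, apex=2.738, x_land=39.188, impact vy=-7.329
  bounce: vy ← 0.5·7.329 = 3.665
Arc 3: start y=0.000, vy=3.665 → t=0.747, apex=0.684, x_land=46.353, impact vy=-3.665
  bounce: vy ← 0.5·3.665 = 1.832
Arc 4: start y=0.000, vy=1.832 → t=0.374, apex=0.171, x_land=49.936, impact vy=-1.832
  bounce: vy ← 0.5·1.832 = 0.916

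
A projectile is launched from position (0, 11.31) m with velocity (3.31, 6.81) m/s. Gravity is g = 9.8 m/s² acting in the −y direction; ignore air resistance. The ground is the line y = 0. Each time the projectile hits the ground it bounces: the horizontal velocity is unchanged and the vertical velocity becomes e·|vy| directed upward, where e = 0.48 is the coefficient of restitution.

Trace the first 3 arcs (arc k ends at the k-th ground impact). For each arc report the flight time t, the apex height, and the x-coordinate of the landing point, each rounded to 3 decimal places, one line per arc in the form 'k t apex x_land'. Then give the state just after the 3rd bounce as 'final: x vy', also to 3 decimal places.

Arc 1: start y=11.310, vy=6.810 → t=2.366, apex=13.676, x_land=7.830, impact vy=-16.372
  bounce: vy ← 0.48·16.372 = 7.859
Arc 2: start y=0.000, vy=7.859 → t=1.604, apex=3.151, x_land=13.139, impact vy=-7.859
  bounce: vy ← 0.48·7.859 = 3.772
Arc 3: start y=0.000, vy=3.772 → t=0.770, apex=0.726, x_land=15.687, impact vy=-3.772
  bounce: vy ← 0.48·3.772 = 1.811

1 2.366 13.676 7.830
2 1.604 3.151 13.139
3 0.770 0.726 15.687
final: 15.687 1.811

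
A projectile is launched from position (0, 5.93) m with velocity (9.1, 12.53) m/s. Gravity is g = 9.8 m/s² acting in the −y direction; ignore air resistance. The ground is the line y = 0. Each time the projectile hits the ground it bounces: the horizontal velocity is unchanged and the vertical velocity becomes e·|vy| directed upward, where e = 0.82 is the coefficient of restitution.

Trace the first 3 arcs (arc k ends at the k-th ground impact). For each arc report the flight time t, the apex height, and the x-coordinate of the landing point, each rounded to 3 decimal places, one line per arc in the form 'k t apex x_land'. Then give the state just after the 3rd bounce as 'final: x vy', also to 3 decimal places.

1 2.965 13.940 26.984
2 2.766 9.373 52.156
3 2.268 6.303 72.797
final: 72.797 9.114

Arc 1: start y=5.930, vy=12.530 → t=2.965, apex=13.940, x_land=26.984, impact vy=-16.530
  bounce: vy ← 0.82·16.530 = 13.554
Arc 2: start y=0.000, vy=13.554 → t=2.766, apex=9.373, x_land=52.156, impact vy=-13.554
  bounce: vy ← 0.82·13.554 = 11.115
Arc 3: start y=0.000, vy=11.115 → t=2.268, apex=6.303, x_land=72.797, impact vy=-11.115
  bounce: vy ← 0.82·11.115 = 9.114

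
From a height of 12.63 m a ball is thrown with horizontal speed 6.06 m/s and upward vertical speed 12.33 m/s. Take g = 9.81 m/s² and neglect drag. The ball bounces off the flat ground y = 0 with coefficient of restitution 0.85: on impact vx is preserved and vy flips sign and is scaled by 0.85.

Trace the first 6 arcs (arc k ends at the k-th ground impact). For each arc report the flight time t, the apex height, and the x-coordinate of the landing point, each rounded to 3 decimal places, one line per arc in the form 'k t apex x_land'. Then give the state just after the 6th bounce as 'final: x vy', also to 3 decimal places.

1 3.295 20.379 19.969
2 3.465 14.724 40.967
3 2.945 10.638 58.816
4 2.504 7.686 73.988
5 2.128 5.553 86.883
6 1.809 4.012 97.845
final: 97.845 7.541

Arc 1: start y=12.630, vy=12.330 → t=3.295, apex=20.379, x_land=19.969, impact vy=-19.996
  bounce: vy ← 0.85·19.996 = 16.996
Arc 2: start y=0.000, vy=16.996 → t=3.465, apex=14.724, x_land=40.967, impact vy=-16.996
  bounce: vy ← 0.85·16.996 = 14.447
Arc 3: start y=0.000, vy=14.447 → t=2.945, apex=10.638, x_land=58.816, impact vy=-14.447
  bounce: vy ← 0.85·14.447 = 12.280
Arc 4: start y=0.000, vy=12.280 → t=2.504, apex=7.686, x_land=73.988, impact vy=-12.280
  bounce: vy ← 0.85·12.280 = 10.438
Arc 5: start y=0.000, vy=10.438 → t=2.128, apex=5.553, x_land=86.883, impact vy=-10.438
  bounce: vy ← 0.85·10.438 = 8.872
Arc 6: start y=0.000, vy=8.872 → t=1.809, apex=4.012, x_land=97.845, impact vy=-8.872
  bounce: vy ← 0.85·8.872 = 7.541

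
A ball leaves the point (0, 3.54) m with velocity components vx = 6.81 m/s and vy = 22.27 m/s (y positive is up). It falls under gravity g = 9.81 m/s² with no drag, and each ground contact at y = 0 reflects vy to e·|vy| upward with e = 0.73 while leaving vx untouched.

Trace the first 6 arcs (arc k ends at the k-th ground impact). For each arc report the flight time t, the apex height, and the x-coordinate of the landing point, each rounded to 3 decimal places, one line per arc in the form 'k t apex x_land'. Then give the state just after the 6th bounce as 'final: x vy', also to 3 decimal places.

Arc 1: start y=3.540, vy=22.270 → t=4.694, apex=28.818, x_land=31.966, impact vy=-23.778
  bounce: vy ← 0.73·23.778 = 17.358
Arc 2: start y=0.000, vy=17.358 → t=3.539, apex=15.357, x_land=56.066, impact vy=-17.358
  bounce: vy ← 0.73·17.358 = 12.671
Arc 3: start y=0.000, vy=12.671 → t=2.583, apex=8.184, x_land=73.659, impact vy=-12.671
  bounce: vy ← 0.73·12.671 = 9.250
Arc 4: start y=0.000, vy=9.250 → t=1.886, apex=4.361, x_land=86.501, impact vy=-9.250
  bounce: vy ← 0.73·9.250 = 6.753
Arc 5: start y=0.000, vy=6.753 → t=1.377, apex=2.324, x_land=95.877, impact vy=-6.753
  bounce: vy ← 0.73·6.753 = 4.929
Arc 6: start y=0.000, vy=4.929 → t=1.005, apex=1.238, x_land=102.721, impact vy=-4.929
  bounce: vy ← 0.73·4.929 = 3.598

1 4.694 28.818 31.966
2 3.539 15.357 56.066
3 2.583 8.184 73.659
4 1.886 4.361 86.501
5 1.377 2.324 95.877
6 1.005 1.238 102.721
final: 102.721 3.598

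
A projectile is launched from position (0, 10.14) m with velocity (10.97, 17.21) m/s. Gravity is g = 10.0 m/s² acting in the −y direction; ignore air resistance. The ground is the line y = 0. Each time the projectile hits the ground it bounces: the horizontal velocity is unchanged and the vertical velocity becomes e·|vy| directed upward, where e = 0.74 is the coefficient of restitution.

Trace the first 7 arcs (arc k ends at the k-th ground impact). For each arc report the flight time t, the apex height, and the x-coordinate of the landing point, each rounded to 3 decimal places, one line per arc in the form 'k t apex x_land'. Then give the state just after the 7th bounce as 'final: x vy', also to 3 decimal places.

1 3.955 24.949 43.384
2 3.306 13.662 79.651
3 2.446 7.481 106.489
4 1.810 4.097 126.349
5 1.340 2.243 141.045
6 0.991 1.228 151.920
7 0.734 0.673 159.968
final: 159.968 2.714

Arc 1: start y=10.140, vy=17.210 → t=3.955, apex=24.949, x_land=43.384, impact vy=-22.338
  bounce: vy ← 0.74·22.338 = 16.530
Arc 2: start y=0.000, vy=16.530 → t=3.306, apex=13.662, x_land=79.651, impact vy=-16.530
  bounce: vy ← 0.74·16.530 = 12.232
Arc 3: start y=0.000, vy=12.232 → t=2.446, apex=7.481, x_land=106.489, impact vy=-12.232
  bounce: vy ← 0.74·12.232 = 9.052
Arc 4: start y=0.000, vy=9.052 → t=1.810, apex=4.097, x_land=126.349, impact vy=-9.052
  bounce: vy ← 0.74·9.052 = 6.698
Arc 5: start y=0.000, vy=6.698 → t=1.340, apex=2.243, x_land=141.045, impact vy=-6.698
  bounce: vy ← 0.74·6.698 = 4.957
Arc 6: start y=0.000, vy=4.957 → t=0.991, apex=1.228, x_land=151.920, impact vy=-4.957
  bounce: vy ← 0.74·4.957 = 3.668
Arc 7: start y=0.000, vy=3.668 → t=0.734, apex=0.673, x_land=159.968, impact vy=-3.668
  bounce: vy ← 0.74·3.668 = 2.714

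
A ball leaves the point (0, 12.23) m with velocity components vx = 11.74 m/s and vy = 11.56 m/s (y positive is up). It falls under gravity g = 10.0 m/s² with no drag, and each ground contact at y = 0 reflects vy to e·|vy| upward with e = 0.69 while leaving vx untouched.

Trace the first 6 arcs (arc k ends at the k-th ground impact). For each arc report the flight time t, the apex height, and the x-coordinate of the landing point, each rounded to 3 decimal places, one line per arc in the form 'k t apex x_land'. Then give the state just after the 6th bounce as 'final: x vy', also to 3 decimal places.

1 3.101 18.912 36.404
2 2.684 9.004 67.912
3 1.852 4.287 89.653
4 1.278 2.041 104.654
5 0.882 0.972 115.005
6 0.608 0.463 122.147
final: 122.147 2.099

Arc 1: start y=12.230, vy=11.560 → t=3.101, apex=18.912, x_land=36.404, impact vy=-19.448
  bounce: vy ← 0.69·19.448 = 13.419
Arc 2: start y=0.000, vy=13.419 → t=2.684, apex=9.004, x_land=67.912, impact vy=-13.419
  bounce: vy ← 0.69·13.419 = 9.259
Arc 3: start y=0.000, vy=9.259 → t=1.852, apex=4.287, x_land=89.653, impact vy=-9.259
  bounce: vy ← 0.69·9.259 = 6.389
Arc 4: start y=0.000, vy=6.389 → t=1.278, apex=2.041, x_land=104.654, impact vy=-6.389
  bounce: vy ← 0.69·6.389 = 4.408
Arc 5: start y=0.000, vy=4.408 → t=0.882, apex=0.972, x_land=115.005, impact vy=-4.408
  bounce: vy ← 0.69·4.408 = 3.042
Arc 6: start y=0.000, vy=3.042 → t=0.608, apex=0.463, x_land=122.147, impact vy=-3.042
  bounce: vy ← 0.69·3.042 = 2.099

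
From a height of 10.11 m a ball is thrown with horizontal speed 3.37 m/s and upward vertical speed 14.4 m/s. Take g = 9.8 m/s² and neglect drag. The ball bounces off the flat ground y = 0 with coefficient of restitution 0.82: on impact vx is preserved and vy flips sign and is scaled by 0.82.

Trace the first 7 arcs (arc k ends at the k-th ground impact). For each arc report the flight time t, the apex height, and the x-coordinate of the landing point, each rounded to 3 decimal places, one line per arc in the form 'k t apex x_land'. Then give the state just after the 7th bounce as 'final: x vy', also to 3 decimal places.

Arc 1: start y=10.110, vy=14.400 → t=3.524, apex=20.690, x_land=11.877, impact vy=-20.137
  bounce: vy ← 0.82·20.137 = 16.513
Arc 2: start y=0.000, vy=16.513 → t=3.370, apex=13.912, x_land=23.233, impact vy=-16.513
  bounce: vy ← 0.82·16.513 = 13.540
Arc 3: start y=0.000, vy=13.540 → t=2.763, apex=9.354, x_land=32.546, impact vy=-13.540
  bounce: vy ← 0.82·13.540 = 11.103
Arc 4: start y=0.000, vy=11.103 → t=2.266, apex=6.290, x_land=40.182, impact vy=-11.103
  bounce: vy ← 0.82·11.103 = 9.105
Arc 5: start y=0.000, vy=9.105 → t=1.858, apex=4.229, x_land=46.444, impact vy=-9.105
  bounce: vy ← 0.82·9.105 = 7.466
Arc 6: start y=0.000, vy=7.466 → t=1.524, apex=2.844, x_land=51.578, impact vy=-7.466
  bounce: vy ← 0.82·7.466 = 6.122
Arc 7: start y=0.000, vy=6.122 → t=1.249, apex=1.912, x_land=55.789, impact vy=-6.122
  bounce: vy ← 0.82·6.122 = 5.020

1 3.524 20.690 11.877
2 3.370 13.912 23.233
3 2.763 9.354 32.546
4 2.266 6.290 40.182
5 1.858 4.229 46.444
6 1.524 2.844 51.578
7 1.249 1.912 55.789
final: 55.789 5.020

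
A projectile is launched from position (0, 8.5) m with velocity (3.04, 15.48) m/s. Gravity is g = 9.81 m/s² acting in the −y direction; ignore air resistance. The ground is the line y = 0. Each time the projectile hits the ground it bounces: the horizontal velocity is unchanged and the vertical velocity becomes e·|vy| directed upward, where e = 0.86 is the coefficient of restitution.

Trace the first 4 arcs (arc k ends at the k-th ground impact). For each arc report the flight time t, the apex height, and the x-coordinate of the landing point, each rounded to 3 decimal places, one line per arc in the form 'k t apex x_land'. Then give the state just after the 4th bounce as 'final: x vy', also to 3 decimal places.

Arc 1: start y=8.500, vy=15.480 → t=3.633, apex=20.714, x_land=11.044, impact vy=-20.159
  bounce: vy ← 0.86·20.159 = 17.337
Arc 2: start y=0.000, vy=17.337 → t=3.535, apex=15.320, x_land=21.789, impact vy=-17.337
  bounce: vy ← 0.86·17.337 = 14.910
Arc 3: start y=0.000, vy=14.910 → t=3.040, apex=11.330, x_land=31.030, impact vy=-14.910
  bounce: vy ← 0.86·14.910 = 12.822
Arc 4: start y=0.000, vy=12.822 → t=2.614, apex=8.380, x_land=38.977, impact vy=-12.822
  bounce: vy ← 0.86·12.822 = 11.027

1 3.633 20.714 11.044
2 3.535 15.320 21.789
3 3.040 11.330 31.030
4 2.614 8.380 38.977
final: 38.977 11.027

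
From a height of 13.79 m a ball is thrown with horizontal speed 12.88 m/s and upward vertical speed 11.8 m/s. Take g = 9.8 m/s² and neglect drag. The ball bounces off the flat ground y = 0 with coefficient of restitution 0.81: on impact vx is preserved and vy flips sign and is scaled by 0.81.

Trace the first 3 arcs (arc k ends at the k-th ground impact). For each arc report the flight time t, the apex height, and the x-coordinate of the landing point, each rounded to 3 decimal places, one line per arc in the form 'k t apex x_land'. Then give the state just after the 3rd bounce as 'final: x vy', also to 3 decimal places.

Arc 1: start y=13.790, vy=11.800 → t=3.269, apex=20.894, x_land=42.105, impact vy=-20.237
  bounce: vy ← 0.81·20.237 = 16.392
Arc 2: start y=0.000, vy=16.392 → t=3.345, apex=13.709, x_land=85.192, impact vy=-16.392
  bounce: vy ← 0.81·16.392 = 13.277
Arc 3: start y=0.000, vy=13.277 → t=2.710, apex=8.994, x_land=120.093, impact vy=-13.277
  bounce: vy ← 0.81·13.277 = 10.755

1 3.269 20.894 42.105
2 3.345 13.709 85.192
3 2.710 8.994 120.093
final: 120.093 10.755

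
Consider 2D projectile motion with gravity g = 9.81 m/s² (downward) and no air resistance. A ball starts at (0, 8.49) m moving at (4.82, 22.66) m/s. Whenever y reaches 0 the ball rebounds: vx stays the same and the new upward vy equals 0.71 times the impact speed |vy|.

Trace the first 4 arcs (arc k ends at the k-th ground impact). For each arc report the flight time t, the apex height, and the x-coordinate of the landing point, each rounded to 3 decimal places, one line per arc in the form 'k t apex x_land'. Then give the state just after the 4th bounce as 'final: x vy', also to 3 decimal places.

1 4.968 34.661 23.947
2 3.775 17.473 42.141
3 2.680 8.808 55.059
4 1.903 4.440 64.231
final: 64.231 6.627

Arc 1: start y=8.490, vy=22.660 → t=4.968, apex=34.661, x_land=23.947, impact vy=-26.078
  bounce: vy ← 0.71·26.078 = 18.515
Arc 2: start y=0.000, vy=18.515 → t=3.775, apex=17.473, x_land=42.141, impact vy=-18.515
  bounce: vy ← 0.71·18.515 = 13.146
Arc 3: start y=0.000, vy=13.146 → t=2.680, apex=8.808, x_land=55.059, impact vy=-13.146
  bounce: vy ← 0.71·13.146 = 9.334
Arc 4: start y=0.000, vy=9.334 → t=1.903, apex=4.440, x_land=64.231, impact vy=-9.334
  bounce: vy ← 0.71·9.334 = 6.627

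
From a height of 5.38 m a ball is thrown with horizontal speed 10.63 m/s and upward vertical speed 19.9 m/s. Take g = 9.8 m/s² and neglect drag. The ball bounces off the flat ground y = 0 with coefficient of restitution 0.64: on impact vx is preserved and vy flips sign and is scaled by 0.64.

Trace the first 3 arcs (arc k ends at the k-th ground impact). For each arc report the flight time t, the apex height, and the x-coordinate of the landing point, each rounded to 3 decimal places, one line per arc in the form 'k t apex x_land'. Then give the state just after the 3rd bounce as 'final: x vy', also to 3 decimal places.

Arc 1: start y=5.380, vy=19.900 → t=4.316, apex=25.585, x_land=45.875, impact vy=-22.393
  bounce: vy ← 0.64·22.393 = 14.332
Arc 2: start y=0.000, vy=14.332 → t=2.925, apex=10.479, x_land=76.966, impact vy=-14.332
  bounce: vy ← 0.64·14.332 = 9.172
Arc 3: start y=0.000, vy=9.172 → t=1.872, apex=4.292, x_land=96.864, impact vy=-9.172
  bounce: vy ← 0.64·9.172 = 5.870

1 4.316 25.585 45.875
2 2.925 10.479 76.966
3 1.872 4.292 96.864
final: 96.864 5.870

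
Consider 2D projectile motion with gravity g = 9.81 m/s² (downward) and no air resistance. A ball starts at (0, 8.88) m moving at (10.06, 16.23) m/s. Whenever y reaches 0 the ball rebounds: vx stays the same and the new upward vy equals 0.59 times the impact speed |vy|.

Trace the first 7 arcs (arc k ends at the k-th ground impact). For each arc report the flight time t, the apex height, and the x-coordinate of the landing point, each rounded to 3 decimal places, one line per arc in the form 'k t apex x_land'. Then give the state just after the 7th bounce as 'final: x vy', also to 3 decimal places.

Arc 1: start y=8.880, vy=16.230 → t=3.787, apex=22.306, x_land=38.097, impact vy=-20.920
  bounce: vy ← 0.59·20.920 = 12.343
Arc 2: start y=0.000, vy=12.343 → t=2.516, apex=7.765, x_land=63.411, impact vy=-12.343
  bounce: vy ← 0.59·12.343 = 7.282
Arc 3: start y=0.000, vy=7.282 → t=1.485, apex=2.703, x_land=78.347, impact vy=-7.282
  bounce: vy ← 0.59·7.282 = 4.296
Arc 4: start y=0.000, vy=4.296 → t=0.876, apex=0.941, x_land=87.159, impact vy=-4.296
  bounce: vy ← 0.59·4.296 = 2.535
Arc 5: start y=0.000, vy=2.535 → t=0.517, apex=0.328, x_land=92.358, impact vy=-2.535
  bounce: vy ← 0.59·2.535 = 1.496
Arc 6: start y=0.000, vy=1.496 → t=0.305, apex=0.114, x_land=95.425, impact vy=-1.496
  bounce: vy ← 0.59·1.496 = 0.882
Arc 7: start y=0.000, vy=0.882 → t=0.180, apex=0.040, x_land=97.235, impact vy=-0.882
  bounce: vy ← 0.59·0.882 = 0.521

1 3.787 22.306 38.097
2 2.516 7.765 63.411
3 1.485 2.703 78.347
4 0.876 0.941 87.159
5 0.517 0.328 92.358
6 0.305 0.114 95.425
7 0.180 0.040 97.235
final: 97.235 0.521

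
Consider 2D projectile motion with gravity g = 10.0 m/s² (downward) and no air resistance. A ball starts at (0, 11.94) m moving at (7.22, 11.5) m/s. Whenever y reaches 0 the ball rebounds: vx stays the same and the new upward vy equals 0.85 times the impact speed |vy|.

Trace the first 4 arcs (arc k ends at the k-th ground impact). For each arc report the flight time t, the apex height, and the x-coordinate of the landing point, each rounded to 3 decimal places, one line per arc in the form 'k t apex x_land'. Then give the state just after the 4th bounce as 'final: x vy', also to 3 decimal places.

1 3.076 18.552 22.211
2 3.275 13.404 45.854
3 2.783 9.685 65.950
4 2.366 6.997 83.032
final: 83.032 10.055

Arc 1: start y=11.940, vy=11.500 → t=3.076, apex=18.552, x_land=22.211, impact vy=-19.263
  bounce: vy ← 0.85·19.263 = 16.373
Arc 2: start y=0.000, vy=16.373 → t=3.275, apex=13.404, x_land=45.854, impact vy=-16.373
  bounce: vy ← 0.85·16.373 = 13.917
Arc 3: start y=0.000, vy=13.917 → t=2.783, apex=9.685, x_land=65.950, impact vy=-13.917
  bounce: vy ← 0.85·13.917 = 11.830
Arc 4: start y=0.000, vy=11.830 → t=2.366, apex=6.997, x_land=83.032, impact vy=-11.830
  bounce: vy ← 0.85·11.830 = 10.055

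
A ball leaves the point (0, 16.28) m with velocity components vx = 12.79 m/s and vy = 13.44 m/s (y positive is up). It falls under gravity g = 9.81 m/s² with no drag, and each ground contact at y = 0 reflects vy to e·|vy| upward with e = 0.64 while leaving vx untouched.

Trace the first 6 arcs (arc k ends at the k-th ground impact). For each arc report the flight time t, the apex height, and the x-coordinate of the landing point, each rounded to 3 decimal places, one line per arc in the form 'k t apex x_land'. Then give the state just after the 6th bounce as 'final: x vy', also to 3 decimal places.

1 3.650 25.487 46.677
2 2.918 10.439 83.995
3 1.867 4.276 107.879
4 1.195 1.751 123.164
5 0.765 0.717 132.947
6 0.490 0.294 139.208
final: 139.208 1.537

Arc 1: start y=16.280, vy=13.440 → t=3.650, apex=25.487, x_land=46.677, impact vy=-22.362
  bounce: vy ← 0.64·22.362 = 14.312
Arc 2: start y=0.000, vy=14.312 → t=2.918, apex=10.439, x_land=83.995, impact vy=-14.312
  bounce: vy ← 0.64·14.312 = 9.159
Arc 3: start y=0.000, vy=9.159 → t=1.867, apex=4.276, x_land=107.879, impact vy=-9.159
  bounce: vy ← 0.64·9.159 = 5.862
Arc 4: start y=0.000, vy=5.862 → t=1.195, apex=1.751, x_land=123.164, impact vy=-5.862
  bounce: vy ← 0.64·5.862 = 3.752
Arc 5: start y=0.000, vy=3.752 → t=0.765, apex=0.717, x_land=132.947, impact vy=-3.752
  bounce: vy ← 0.64·3.752 = 2.401
Arc 6: start y=0.000, vy=2.401 → t=0.490, apex=0.294, x_land=139.208, impact vy=-2.401
  bounce: vy ← 0.64·2.401 = 1.537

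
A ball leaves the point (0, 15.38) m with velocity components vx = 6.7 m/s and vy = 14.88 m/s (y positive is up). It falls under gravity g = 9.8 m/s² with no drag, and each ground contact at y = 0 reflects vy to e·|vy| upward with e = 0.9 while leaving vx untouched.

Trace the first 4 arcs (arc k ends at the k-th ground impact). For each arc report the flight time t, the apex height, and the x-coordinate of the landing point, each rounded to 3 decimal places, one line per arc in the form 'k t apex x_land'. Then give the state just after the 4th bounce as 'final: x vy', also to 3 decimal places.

1 3.852 26.677 25.806
2 4.200 21.608 53.945
3 3.780 17.503 79.271
4 3.402 14.177 102.064
final: 102.064 15.003

Arc 1: start y=15.380, vy=14.880 → t=3.852, apex=26.677, x_land=25.806, impact vy=-22.866
  bounce: vy ← 0.9·22.866 = 20.580
Arc 2: start y=0.000, vy=20.580 → t=4.200, apex=21.608, x_land=53.945, impact vy=-20.580
  bounce: vy ← 0.9·20.580 = 18.522
Arc 3: start y=0.000, vy=18.522 → t=3.780, apex=17.503, x_land=79.271, impact vy=-18.522
  bounce: vy ← 0.9·18.522 = 16.669
Arc 4: start y=0.000, vy=16.669 → t=3.402, apex=14.177, x_land=102.064, impact vy=-16.669
  bounce: vy ← 0.9·16.669 = 15.003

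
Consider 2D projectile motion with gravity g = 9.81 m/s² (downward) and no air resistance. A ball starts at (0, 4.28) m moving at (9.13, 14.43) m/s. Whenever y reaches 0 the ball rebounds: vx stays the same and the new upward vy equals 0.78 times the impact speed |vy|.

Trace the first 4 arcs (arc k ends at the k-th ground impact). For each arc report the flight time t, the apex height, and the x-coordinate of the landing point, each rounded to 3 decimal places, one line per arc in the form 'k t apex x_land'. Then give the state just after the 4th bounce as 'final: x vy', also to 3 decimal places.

1 3.213 14.893 29.339
2 2.718 9.061 54.157
3 2.120 5.513 73.515
4 1.654 3.354 88.614
final: 88.614 6.327

Arc 1: start y=4.280, vy=14.430 → t=3.213, apex=14.893, x_land=29.339, impact vy=-17.094
  bounce: vy ← 0.78·17.094 = 13.333
Arc 2: start y=0.000, vy=13.333 → t=2.718, apex=9.061, x_land=54.157, impact vy=-13.333
  bounce: vy ← 0.78·13.333 = 10.400
Arc 3: start y=0.000, vy=10.400 → t=2.120, apex=5.513, x_land=73.515, impact vy=-10.400
  bounce: vy ← 0.78·10.400 = 8.112
Arc 4: start y=0.000, vy=8.112 → t=1.654, apex=3.354, x_land=88.614, impact vy=-8.112
  bounce: vy ← 0.78·8.112 = 6.327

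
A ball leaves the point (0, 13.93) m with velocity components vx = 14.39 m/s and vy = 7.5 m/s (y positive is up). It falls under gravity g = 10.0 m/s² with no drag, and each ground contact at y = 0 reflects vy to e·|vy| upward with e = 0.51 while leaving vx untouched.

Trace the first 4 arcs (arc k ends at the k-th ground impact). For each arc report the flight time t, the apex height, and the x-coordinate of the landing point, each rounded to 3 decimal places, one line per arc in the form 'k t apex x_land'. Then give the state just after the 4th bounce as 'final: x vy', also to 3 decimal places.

Arc 1: start y=13.930, vy=7.500 → t=2.580, apex=16.742, x_land=37.125, impact vy=-18.299
  bounce: vy ← 0.51·18.299 = 9.332
Arc 2: start y=0.000, vy=9.332 → t=1.866, apex=4.355, x_land=63.983, impact vy=-9.332
  bounce: vy ← 0.51·9.332 = 4.760
Arc 3: start y=0.000, vy=4.760 → t=0.952, apex=1.133, x_land=77.681, impact vy=-4.760
  bounce: vy ← 0.51·4.760 = 2.427
Arc 4: start y=0.000, vy=2.427 → t=0.485, apex=0.295, x_land=84.667, impact vy=-2.427
  bounce: vy ← 0.51·2.427 = 1.238

1 2.580 16.742 37.125
2 1.866 4.355 63.983
3 0.952 1.133 77.681
4 0.485 0.295 84.667
final: 84.667 1.238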